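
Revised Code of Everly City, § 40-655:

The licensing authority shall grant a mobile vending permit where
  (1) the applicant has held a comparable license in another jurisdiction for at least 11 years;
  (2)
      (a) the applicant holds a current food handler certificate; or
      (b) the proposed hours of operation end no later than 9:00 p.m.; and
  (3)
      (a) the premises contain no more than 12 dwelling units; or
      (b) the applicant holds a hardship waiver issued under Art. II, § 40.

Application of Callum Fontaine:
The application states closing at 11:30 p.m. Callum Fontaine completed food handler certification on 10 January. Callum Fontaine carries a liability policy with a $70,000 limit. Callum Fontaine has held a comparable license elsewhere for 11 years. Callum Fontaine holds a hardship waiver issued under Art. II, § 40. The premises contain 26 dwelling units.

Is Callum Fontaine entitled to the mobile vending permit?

Yes — granted.

(1) prior license ≥ 11 yr — holds.
(a) food handler cert. — satisfied.
(b) closes by 9 p.m. — fails.
So (2) is satisfied (T OR F).
(a) ≤ 12 units — not met.
(b) hardship waiver — met.
So (3) is satisfied (F OR T).
Overall = T AND T AND T = true.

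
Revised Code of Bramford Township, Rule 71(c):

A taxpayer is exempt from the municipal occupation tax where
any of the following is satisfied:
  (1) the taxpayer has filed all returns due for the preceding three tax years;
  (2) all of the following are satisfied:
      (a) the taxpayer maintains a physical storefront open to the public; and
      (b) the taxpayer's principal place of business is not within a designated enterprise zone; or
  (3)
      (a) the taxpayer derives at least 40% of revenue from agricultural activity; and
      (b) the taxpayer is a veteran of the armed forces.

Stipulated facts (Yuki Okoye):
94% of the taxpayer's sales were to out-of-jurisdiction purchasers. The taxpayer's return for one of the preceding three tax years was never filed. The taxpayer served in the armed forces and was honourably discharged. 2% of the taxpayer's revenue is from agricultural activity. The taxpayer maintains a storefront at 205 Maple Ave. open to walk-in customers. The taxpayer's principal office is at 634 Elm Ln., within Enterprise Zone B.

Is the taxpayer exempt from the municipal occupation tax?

No — not exempt.

(1) returns current — not satisfied.
(a) has storefront — satisfied.
(b) not (in enterprise zone) — not met.
So (2) is not satisfied (T AND F).
(a) ≥40% agricultural — fails.
(b) veteran — met.
(3): F AND T → false.
Overall = F OR F OR F = false.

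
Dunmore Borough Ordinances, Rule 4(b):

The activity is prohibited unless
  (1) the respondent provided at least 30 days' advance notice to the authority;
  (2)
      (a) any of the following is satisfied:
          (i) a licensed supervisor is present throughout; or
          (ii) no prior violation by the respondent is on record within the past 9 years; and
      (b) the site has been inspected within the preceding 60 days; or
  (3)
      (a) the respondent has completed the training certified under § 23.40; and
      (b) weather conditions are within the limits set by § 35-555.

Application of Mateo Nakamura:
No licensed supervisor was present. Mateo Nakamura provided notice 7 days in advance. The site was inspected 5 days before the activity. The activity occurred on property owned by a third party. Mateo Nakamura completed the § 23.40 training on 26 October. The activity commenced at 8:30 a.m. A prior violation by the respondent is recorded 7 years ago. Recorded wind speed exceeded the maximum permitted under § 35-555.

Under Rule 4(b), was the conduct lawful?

(1) ≥30 days' notice — fails.
(i) supervisor present — fails.
(ii) no prior violation — not satisfied.
(a) = F OR F = false.
(b) site inspected — holds.
(2): F AND T → false.
(a) training certified — met.
(b) weather ok — not met.
(3): T AND F → false.
Overall = F OR F OR F = false.

No — unlawful.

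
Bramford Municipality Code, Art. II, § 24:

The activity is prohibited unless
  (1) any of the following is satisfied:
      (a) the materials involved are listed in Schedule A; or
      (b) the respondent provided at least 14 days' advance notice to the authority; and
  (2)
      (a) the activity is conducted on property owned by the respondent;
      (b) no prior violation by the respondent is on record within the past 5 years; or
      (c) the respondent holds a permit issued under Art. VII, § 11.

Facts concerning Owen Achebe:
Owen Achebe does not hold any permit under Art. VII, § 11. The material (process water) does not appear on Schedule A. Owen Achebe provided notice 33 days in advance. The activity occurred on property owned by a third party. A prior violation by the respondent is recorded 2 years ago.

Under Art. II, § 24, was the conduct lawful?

No — unlawful.

(a) Schedule A material — fails.
(b) ≥14 days' notice — satisfied.
(1): F OR T → true.
(a) own property — not met.
(b) no prior violation — not met.
(c) holds permit — not met.
(2) = F OR F OR F = false.
Overall: T AND F → false.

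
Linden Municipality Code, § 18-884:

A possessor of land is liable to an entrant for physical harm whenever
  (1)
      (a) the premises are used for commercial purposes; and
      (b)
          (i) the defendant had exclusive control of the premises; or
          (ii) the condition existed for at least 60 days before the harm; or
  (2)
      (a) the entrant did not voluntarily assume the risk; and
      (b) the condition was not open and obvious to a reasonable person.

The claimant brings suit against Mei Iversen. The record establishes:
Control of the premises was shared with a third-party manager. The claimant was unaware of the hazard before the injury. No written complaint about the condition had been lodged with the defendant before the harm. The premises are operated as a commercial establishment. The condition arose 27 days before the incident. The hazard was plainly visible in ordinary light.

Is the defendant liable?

(a) commercial use — met.
(i) exclusive control — not satisfied.
(ii) condition ≥60 days old — not met.
(b): F OR F → false.
(1) = T AND F = false.
(a) no assumed risk — met.
(b) not open/obvious — fails.
(2) = T AND F = false.
So Overall is not satisfied (F OR F).

No — not liable.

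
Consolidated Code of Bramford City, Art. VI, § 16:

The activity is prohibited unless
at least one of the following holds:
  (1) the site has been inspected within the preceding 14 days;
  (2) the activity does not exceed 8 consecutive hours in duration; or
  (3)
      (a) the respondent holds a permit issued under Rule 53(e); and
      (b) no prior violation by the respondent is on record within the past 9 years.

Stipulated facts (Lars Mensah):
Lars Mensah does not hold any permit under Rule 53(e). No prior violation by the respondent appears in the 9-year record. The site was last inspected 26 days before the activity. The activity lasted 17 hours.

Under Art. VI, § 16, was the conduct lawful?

No — unlawful.

(1) site inspected — not satisfied.
(2) ≤ 8 hrs duration — not satisfied.
(a) holds permit — not satisfied.
(b) no prior violation — satisfied.
So (3) is not satisfied (F AND T).
So Overall is not satisfied (F OR F OR F).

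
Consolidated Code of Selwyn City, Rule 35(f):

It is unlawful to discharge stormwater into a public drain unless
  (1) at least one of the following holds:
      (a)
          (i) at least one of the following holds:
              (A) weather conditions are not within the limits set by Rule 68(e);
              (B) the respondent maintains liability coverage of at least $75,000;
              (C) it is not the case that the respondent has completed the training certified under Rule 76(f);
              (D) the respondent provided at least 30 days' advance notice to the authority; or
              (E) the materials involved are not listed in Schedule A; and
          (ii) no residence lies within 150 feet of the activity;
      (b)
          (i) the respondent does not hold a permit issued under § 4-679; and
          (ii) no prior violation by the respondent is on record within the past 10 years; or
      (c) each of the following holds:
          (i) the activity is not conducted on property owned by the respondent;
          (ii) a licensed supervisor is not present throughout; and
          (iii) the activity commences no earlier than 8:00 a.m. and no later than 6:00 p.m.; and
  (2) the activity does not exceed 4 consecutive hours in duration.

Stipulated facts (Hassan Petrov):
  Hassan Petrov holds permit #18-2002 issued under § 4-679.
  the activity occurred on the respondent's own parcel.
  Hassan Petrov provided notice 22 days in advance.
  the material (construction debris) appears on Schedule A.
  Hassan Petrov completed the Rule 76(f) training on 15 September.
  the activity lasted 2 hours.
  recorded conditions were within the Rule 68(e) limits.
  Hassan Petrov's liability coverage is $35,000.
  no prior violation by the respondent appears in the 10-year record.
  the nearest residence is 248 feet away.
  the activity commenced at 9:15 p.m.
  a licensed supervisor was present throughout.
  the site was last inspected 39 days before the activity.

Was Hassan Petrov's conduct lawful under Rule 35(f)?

(A) not (weather ok) — not satisfied.
(B) coverage ≥ $75,000 — not satisfied.
(C) not (training certified) — not met.
(D) ≥30 days' notice — not met.
(E) not (Schedule A material) — fails.
So (i) is not satisfied (F OR F OR F OR F OR F).
(ii) no residence in 150 ft — satisfied.
(a): F AND T → false.
(i) not (holds permit) — not satisfied.
(ii) no prior violation — holds.
(b): F AND T → false.
(i) not (own property) — fails.
(ii) not (supervisor present) — fails.
(iii) start within hours — fails.
(c) = F AND F AND F = false.
So (1) is not satisfied (F OR F OR F).
(2) ≤ 4 hrs duration — met.
So Overall is not satisfied (F AND T).

No — unlawful.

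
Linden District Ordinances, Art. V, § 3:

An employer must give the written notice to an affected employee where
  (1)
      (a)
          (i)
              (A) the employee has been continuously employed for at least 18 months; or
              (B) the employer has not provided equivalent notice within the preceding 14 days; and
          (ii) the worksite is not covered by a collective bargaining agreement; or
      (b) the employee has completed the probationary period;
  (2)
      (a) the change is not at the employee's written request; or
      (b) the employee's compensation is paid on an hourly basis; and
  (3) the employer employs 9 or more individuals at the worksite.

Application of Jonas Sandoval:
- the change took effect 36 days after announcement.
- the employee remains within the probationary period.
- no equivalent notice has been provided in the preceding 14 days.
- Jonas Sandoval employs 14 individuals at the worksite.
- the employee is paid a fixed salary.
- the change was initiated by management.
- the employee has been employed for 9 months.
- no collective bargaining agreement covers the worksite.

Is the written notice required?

(A) tenure ≥ 18 mo. — not satisfied.
(B) no recent notice — met.
So (i) is satisfied (F OR T).
(ii) no CBA — met.
(a): T AND T → true.
(b) past probation — fails.
(1): T OR F → true.
(a) not employee-requested — satisfied.
(b) hourly-paid — not satisfied.
So (2) is satisfied (T OR F).
(3) ≥ 9 at site — holds.
Overall = T AND T AND T = true.

Yes — required.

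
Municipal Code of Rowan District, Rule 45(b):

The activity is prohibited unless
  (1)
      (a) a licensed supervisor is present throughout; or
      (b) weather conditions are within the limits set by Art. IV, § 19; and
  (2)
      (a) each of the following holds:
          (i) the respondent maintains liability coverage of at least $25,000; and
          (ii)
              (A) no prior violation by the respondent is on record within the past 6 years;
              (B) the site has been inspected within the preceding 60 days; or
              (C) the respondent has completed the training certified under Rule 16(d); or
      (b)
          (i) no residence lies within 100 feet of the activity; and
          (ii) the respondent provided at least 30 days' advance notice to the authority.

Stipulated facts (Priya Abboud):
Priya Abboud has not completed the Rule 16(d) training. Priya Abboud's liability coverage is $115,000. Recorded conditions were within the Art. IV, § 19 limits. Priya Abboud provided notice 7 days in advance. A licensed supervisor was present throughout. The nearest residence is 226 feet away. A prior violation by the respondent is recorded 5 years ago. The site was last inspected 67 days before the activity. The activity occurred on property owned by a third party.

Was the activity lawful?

No — unlawful.

(a) supervisor present — holds.
(b) weather ok — met.
So (1) is satisfied (T OR T).
(i) coverage ≥ $25,000 — satisfied.
(A) no prior violation — not satisfied.
(B) site inspected — not satisfied.
(C) training certified — not satisfied.
So (ii) is not satisfied (F OR F OR F).
(a) = T AND F = false.
(i) no residence in 100 ft — satisfied.
(ii) ≥30 days' notice — not met.
So (b) is not satisfied (T AND F).
(2): F OR F → false.
So Overall is not satisfied (T AND F).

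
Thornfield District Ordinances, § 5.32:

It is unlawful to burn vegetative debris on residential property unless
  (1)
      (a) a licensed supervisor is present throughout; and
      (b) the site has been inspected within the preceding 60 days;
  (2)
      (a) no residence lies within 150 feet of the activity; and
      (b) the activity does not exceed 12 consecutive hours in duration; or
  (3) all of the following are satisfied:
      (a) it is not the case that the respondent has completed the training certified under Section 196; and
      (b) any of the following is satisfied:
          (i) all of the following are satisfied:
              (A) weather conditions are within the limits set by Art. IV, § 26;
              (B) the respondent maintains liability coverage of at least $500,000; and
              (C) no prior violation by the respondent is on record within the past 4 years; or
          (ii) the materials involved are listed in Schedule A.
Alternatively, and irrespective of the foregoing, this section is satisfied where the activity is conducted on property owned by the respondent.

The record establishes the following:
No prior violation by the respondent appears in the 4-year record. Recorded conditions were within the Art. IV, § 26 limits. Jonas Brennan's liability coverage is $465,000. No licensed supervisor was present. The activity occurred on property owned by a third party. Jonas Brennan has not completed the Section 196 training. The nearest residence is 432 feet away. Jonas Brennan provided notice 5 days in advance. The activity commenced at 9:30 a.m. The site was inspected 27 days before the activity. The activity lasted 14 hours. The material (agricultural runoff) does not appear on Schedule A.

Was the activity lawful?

No — unlawful.

(a) supervisor present — fails.
(b) site inspected — met.
(1) = F AND T = false.
(a) no residence in 150 ft — met.
(b) ≤ 12 hrs duration — not satisfied.
(2): T AND F → false.
(a) not (training certified) — met.
(A) weather ok — satisfied.
(B) coverage ≥ $500,000 — fails.
(C) no prior violation — met.
(i): T AND F AND T → false.
(ii) Schedule A material — not met.
So (b) is not satisfied (F OR F).
(3): T AND F → false.
Overall: F OR F OR F → false.
Exception (own property) — not satisfied.
Result: main false OR exception false → false.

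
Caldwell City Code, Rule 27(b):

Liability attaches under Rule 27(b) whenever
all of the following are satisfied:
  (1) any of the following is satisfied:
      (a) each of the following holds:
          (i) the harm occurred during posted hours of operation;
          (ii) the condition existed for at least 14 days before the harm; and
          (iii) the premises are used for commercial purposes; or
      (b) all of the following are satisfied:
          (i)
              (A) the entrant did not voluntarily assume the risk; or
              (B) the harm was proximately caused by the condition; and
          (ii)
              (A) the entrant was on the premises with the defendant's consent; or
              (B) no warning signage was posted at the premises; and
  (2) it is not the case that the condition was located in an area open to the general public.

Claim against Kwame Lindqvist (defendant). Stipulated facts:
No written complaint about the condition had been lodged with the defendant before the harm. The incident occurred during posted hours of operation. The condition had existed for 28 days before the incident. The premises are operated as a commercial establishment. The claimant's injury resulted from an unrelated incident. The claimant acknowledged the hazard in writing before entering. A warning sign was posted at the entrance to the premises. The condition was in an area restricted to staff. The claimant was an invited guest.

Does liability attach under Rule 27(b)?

Yes — liable.

(i) during posted hours — satisfied.
(ii) condition ≥14 days old — holds.
(iii) commercial use — met.
(a): T AND T AND T → true.
(A) no assumed risk — not met.
(B) proximate cause — fails.
(i): F OR F → false.
(A) consent to enter — met.
(B) no signage posted — not satisfied.
(ii) = T OR F = true.
(b) = F AND T = false.
(1): T OR F → true.
(2) not (public area) — met.
So Overall is satisfied (T AND T).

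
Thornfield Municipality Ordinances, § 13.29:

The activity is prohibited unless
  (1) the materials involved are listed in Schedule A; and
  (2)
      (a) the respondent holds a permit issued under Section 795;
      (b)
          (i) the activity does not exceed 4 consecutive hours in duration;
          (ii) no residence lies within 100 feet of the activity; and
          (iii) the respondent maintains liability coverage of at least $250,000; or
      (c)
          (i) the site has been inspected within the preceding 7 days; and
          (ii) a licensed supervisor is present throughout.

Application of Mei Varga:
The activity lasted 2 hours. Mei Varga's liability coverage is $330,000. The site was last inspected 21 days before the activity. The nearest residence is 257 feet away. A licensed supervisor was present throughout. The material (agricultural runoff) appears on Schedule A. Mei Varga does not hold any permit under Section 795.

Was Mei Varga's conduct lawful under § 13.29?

Yes — lawful.

(1) Schedule A material — holds.
(a) holds permit — fails.
(i) ≤ 4 hrs duration — holds.
(ii) no residence in 100 ft — satisfied.
(iii) coverage ≥ $250,000 — satisfied.
So (b) is satisfied (T AND T AND T).
(i) site inspected — not satisfied.
(ii) supervisor present — satisfied.
(c): F AND T → false.
So (2) is satisfied (F OR T OR F).
Overall: T AND T → true.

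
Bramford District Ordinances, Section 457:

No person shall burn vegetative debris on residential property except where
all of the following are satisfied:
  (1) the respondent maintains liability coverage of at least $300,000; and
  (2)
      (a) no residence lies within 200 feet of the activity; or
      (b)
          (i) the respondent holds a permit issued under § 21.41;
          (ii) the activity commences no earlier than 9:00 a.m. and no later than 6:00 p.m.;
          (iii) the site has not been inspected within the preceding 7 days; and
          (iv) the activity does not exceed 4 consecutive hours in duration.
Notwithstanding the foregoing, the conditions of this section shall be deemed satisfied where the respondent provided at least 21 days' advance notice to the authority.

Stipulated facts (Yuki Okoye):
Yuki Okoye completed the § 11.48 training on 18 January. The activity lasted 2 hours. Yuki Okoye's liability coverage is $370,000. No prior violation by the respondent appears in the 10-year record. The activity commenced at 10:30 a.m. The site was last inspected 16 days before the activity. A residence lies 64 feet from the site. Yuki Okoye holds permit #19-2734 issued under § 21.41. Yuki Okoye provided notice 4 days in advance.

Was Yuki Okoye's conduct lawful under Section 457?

Yes — lawful.

(1) coverage ≥ $300,000 — satisfied.
(a) no residence in 200 ft — fails.
(i) holds permit — met.
(ii) start within hours — satisfied.
(iii) not (site inspected) — met.
(iv) ≤ 4 hrs duration — met.
So (b) is satisfied (T AND T AND T AND T).
(2): F OR T → true.
Overall = T AND T = true.
Exception (≥21 days' notice) — not satisfied.
Result: main true OR exception false → true.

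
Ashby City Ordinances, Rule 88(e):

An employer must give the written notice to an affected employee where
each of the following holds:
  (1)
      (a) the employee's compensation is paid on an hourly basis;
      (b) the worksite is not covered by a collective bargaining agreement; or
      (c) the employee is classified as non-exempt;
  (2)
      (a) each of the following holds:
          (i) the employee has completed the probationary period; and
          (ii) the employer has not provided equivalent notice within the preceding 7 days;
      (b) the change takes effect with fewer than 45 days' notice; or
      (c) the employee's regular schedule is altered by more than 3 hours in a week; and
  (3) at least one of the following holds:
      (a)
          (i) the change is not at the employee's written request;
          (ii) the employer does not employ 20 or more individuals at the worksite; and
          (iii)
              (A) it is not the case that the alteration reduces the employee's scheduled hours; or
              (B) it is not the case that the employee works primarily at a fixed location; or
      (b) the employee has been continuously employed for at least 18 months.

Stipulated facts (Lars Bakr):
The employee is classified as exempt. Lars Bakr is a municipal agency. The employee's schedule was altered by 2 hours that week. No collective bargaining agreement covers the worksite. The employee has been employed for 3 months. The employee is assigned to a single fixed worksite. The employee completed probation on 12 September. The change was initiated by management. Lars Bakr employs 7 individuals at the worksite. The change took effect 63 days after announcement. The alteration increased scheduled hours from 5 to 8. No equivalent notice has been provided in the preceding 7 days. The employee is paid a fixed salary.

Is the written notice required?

Yes — required.

(a) hourly-paid — fails.
(b) no CBA — met.
(c) non-exempt — not satisfied.
(1): F OR T OR F → true.
(i) past probation — holds.
(ii) no recent notice — holds.
So (a) is satisfied (T AND T).
(b) < 45 days' notice — fails.
(c) schedule shift > 3h — not satisfied.
(2): T OR F OR F → true.
(i) not employee-requested — satisfied.
(ii) not (≥ 20 at site) — holds.
(A) not (hours reduced) — satisfied.
(B) not (fixed location) — not met.
(iii): T OR F → true.
(a): T AND T AND T → true.
(b) tenure ≥ 18 mo. — not satisfied.
(3): T OR F → true.
Overall: T AND T AND T → true.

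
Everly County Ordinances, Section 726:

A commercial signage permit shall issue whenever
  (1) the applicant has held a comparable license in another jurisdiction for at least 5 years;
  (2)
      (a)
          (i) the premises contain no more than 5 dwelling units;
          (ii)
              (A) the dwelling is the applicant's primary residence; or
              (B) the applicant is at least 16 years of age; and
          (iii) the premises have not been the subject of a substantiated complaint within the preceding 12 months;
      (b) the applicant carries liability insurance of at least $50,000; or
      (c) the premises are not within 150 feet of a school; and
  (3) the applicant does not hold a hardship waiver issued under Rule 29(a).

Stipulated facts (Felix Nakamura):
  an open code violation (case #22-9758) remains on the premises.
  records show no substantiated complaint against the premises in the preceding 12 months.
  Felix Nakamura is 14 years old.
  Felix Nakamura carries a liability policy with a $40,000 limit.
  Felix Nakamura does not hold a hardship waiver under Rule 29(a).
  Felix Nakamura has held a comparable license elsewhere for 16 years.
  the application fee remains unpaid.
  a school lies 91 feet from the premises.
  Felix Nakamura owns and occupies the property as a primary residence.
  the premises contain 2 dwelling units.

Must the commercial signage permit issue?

(1) prior license ≥ 5 yr — holds.
(i) ≤ 5 units — satisfied.
(A) primary residence — holds.
(B) age ≥ 16 — fails.
So (ii) is satisfied (T OR F).
(iii) no complaint in 12 mo. — met.
(a): T AND T AND T → true.
(b) insurance ≥ $50,000 — not met.
(c) ≥150 ft from school — not satisfied.
(2) = T OR F OR F = true.
(3) not (hardship waiver) — holds.
So Overall is satisfied (T AND T AND T).

Yes — granted.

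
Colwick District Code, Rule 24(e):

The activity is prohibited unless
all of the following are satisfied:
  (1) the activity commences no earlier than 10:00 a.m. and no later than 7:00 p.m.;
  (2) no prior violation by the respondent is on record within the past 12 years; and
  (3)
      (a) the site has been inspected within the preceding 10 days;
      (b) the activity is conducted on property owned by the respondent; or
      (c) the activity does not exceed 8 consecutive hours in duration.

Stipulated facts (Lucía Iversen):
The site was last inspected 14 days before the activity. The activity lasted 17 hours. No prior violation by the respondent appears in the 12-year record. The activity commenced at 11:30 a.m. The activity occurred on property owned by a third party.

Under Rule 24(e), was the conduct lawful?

No — unlawful.

(1) start within hours — holds.
(2) no prior violation — met.
(a) site inspected — not satisfied.
(b) own property — fails.
(c) ≤ 8 hrs duration — not met.
(3) = F OR F OR F = false.
Overall: T AND T AND F → false.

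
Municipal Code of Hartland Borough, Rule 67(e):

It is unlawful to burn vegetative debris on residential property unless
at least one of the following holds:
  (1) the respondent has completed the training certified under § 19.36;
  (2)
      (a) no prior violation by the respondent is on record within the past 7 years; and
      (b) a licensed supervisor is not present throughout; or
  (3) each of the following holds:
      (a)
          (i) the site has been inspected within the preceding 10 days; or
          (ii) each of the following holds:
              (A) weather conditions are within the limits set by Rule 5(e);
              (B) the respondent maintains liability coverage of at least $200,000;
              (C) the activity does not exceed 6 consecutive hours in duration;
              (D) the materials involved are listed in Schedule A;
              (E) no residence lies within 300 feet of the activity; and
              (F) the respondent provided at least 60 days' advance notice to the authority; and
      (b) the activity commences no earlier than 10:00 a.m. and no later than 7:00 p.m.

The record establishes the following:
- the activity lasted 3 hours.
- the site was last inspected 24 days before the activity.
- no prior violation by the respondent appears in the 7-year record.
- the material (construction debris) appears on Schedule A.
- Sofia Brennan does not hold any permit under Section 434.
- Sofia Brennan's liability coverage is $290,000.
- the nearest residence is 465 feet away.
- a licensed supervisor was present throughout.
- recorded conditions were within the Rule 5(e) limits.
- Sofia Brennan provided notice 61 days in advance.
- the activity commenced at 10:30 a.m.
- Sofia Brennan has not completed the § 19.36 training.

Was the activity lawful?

Yes — lawful.

(1) training certified — not met.
(a) no prior violation — holds.
(b) not (supervisor present) — not met.
(2) = T AND F = false.
(i) site inspected — not met.
(A) weather ok — met.
(B) coverage ≥ $200,000 — satisfied.
(C) ≤ 6 hrs duration — satisfied.
(D) Schedule A material — met.
(E) no residence in 300 ft — holds.
(F) ≥60 days' notice — met.
(ii) = T AND T AND T AND T AND T AND T = true.
So (a) is satisfied (F OR T).
(b) start within hours — met.
So (3) is satisfied (T AND T).
Overall: F OR F OR T → true.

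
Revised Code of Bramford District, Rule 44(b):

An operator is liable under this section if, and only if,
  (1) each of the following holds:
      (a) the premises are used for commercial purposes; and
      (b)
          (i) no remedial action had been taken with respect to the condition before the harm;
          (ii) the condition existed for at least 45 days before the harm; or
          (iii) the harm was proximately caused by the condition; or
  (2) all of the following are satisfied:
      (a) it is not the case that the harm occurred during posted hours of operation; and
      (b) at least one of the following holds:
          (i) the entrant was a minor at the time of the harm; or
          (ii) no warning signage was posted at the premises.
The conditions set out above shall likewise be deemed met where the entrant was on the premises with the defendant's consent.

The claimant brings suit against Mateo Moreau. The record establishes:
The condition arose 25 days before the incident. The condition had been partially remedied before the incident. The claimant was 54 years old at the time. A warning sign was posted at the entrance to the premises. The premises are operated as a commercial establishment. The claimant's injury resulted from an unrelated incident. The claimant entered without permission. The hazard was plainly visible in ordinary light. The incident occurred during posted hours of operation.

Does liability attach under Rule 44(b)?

(a) commercial use — holds.
(i) no remedial action — fails.
(ii) condition ≥45 days old — not satisfied.
(iii) proximate cause — not met.
So (b) is not satisfied (F OR F OR F).
(1): T AND F → false.
(a) not (during posted hours) — not met.
(i) entrant a minor — not satisfied.
(ii) no signage posted — fails.
(b) = F OR F = false.
So (2) is not satisfied (F AND F).
Overall: F OR F → false.
Exception (consent to enter) — not satisfied.
Result: main false OR exception false → false.

No — not liable.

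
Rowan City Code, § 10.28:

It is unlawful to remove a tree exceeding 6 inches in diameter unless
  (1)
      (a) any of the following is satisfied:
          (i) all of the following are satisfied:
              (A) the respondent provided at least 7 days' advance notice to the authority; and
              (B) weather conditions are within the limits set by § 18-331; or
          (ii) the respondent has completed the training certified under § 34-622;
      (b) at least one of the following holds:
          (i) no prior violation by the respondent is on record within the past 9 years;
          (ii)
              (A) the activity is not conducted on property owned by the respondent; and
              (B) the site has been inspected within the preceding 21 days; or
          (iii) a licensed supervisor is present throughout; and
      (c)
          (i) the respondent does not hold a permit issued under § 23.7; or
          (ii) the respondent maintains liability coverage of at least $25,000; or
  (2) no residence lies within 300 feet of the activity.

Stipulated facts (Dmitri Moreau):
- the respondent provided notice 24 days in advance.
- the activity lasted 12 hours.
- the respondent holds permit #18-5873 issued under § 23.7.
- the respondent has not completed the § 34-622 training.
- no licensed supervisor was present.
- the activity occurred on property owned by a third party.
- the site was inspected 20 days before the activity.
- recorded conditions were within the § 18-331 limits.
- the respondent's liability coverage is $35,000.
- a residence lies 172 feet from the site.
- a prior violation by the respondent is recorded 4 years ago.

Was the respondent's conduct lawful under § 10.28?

Yes — lawful.

(A) ≥7 days' notice — holds.
(B) weather ok — met.
So (i) is satisfied (T AND T).
(ii) training certified — fails.
So (a) is satisfied (T OR F).
(i) no prior violation — fails.
(A) not (own property) — satisfied.
(B) site inspected — satisfied.
(ii): T AND T → true.
(iii) supervisor present — not satisfied.
So (b) is satisfied (F OR T OR F).
(i) not (holds permit) — fails.
(ii) coverage ≥ $25,000 — holds.
(c) = F OR T = true.
So (1) is satisfied (T AND T AND T).
(2) no residence in 300 ft — not satisfied.
Overall: T OR F → true.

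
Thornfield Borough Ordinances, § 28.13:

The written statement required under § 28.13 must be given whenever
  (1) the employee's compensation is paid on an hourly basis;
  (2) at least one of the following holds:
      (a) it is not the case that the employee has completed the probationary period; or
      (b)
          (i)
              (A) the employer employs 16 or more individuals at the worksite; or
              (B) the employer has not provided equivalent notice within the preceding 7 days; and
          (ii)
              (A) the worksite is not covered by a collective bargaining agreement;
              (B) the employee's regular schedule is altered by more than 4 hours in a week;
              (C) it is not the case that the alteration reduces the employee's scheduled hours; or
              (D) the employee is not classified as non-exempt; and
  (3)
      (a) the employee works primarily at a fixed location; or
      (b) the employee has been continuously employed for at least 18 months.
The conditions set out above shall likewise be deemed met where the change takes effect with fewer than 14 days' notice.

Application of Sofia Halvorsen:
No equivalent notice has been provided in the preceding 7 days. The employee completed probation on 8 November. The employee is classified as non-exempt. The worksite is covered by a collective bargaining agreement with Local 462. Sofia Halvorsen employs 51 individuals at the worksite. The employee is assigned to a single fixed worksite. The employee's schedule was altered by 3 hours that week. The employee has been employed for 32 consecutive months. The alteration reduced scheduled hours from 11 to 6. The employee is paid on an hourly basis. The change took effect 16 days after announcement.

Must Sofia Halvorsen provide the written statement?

(1) hourly-paid — holds.
(a) not (past probation) — fails.
(A) ≥ 16 at site — holds.
(B) no recent notice — holds.
(i): T OR T → true.
(A) no CBA — not satisfied.
(B) schedule shift > 4h — not satisfied.
(C) not (hours reduced) — fails.
(D) not (non-exempt) — fails.
(ii) = F OR F OR F OR F = false.
(b) = T AND F = false.
(2): F OR F → false.
(a) fixed location — met.
(b) tenure ≥ 18 mo. — holds.
So (3) is satisfied (T OR T).
Overall = T AND F AND T = false.
Exception (< 14 days' notice) — not satisfied.
Result: main false OR exception false → false.

No — not required.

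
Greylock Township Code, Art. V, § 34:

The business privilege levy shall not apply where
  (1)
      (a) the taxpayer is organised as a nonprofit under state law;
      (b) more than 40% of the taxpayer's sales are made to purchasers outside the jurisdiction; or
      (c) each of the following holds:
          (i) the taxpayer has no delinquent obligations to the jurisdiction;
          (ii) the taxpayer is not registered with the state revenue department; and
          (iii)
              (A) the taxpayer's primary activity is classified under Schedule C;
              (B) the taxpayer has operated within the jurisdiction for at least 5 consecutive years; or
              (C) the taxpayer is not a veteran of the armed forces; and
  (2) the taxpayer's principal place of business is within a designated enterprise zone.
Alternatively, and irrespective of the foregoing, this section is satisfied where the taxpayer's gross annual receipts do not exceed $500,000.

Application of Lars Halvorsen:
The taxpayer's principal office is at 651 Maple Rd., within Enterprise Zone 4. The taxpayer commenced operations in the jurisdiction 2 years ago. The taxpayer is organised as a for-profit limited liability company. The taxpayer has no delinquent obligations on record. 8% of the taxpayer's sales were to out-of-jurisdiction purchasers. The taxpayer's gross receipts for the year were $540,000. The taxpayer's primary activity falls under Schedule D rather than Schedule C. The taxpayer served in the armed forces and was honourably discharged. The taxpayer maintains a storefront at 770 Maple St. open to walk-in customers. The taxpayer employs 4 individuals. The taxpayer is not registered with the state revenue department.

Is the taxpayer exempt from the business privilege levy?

(a) nonprofit — not met.
(b) >40% out-of-jur. sales — not met.
(i) no delinquency — met.
(ii) not (state-registered) — holds.
(A) Schedule C activity — not met.
(B) ≥ 5 yrs in jurisdiction — not met.
(C) not (veteran) — not met.
So (iii) is not satisfied (F OR F OR F).
(c) = T AND T AND F = false.
So (1) is not satisfied (F OR F OR F).
(2) in enterprise zone — satisfied.
So Overall is not satisfied (F AND T).
Exception (receipts ≤ $500,000) — not satisfied.
Result: main false OR exception false → false.

No — not exempt.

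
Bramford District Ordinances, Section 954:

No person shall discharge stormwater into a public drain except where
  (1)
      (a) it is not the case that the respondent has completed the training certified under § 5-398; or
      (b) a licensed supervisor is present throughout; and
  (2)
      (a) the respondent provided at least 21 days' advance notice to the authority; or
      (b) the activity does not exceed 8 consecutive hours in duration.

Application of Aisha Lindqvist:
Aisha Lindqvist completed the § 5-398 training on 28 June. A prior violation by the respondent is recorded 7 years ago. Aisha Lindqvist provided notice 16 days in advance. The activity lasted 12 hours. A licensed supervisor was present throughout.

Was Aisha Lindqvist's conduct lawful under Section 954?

No — unlawful.

(a) not (training certified) — fails.
(b) supervisor present — holds.
(1) = F OR T = true.
(a) ≥21 days' notice — not met.
(b) ≤ 8 hrs duration — not satisfied.
So (2) is not satisfied (F OR F).
Overall: T AND F → false.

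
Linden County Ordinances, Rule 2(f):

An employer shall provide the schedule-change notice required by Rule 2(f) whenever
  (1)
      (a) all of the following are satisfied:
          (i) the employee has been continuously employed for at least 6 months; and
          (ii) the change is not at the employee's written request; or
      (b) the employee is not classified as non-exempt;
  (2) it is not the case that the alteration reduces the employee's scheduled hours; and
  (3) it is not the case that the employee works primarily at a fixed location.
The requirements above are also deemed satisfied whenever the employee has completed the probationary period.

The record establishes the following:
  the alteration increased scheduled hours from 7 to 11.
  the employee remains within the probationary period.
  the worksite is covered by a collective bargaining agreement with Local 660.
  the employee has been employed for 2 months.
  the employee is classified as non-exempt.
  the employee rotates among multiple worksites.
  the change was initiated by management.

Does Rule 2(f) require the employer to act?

(i) tenure ≥ 6 mo. — fails.
(ii) not employee-requested — satisfied.
So (a) is not satisfied (F AND T).
(b) not (non-exempt) — not met.
So (1) is not satisfied (F OR F).
(2) not (hours reduced) — satisfied.
(3) not (fixed location) — holds.
Overall: F AND T AND T → false.
Exception (past probation) — not satisfied.
Result: main false OR exception false → false.

No — not required.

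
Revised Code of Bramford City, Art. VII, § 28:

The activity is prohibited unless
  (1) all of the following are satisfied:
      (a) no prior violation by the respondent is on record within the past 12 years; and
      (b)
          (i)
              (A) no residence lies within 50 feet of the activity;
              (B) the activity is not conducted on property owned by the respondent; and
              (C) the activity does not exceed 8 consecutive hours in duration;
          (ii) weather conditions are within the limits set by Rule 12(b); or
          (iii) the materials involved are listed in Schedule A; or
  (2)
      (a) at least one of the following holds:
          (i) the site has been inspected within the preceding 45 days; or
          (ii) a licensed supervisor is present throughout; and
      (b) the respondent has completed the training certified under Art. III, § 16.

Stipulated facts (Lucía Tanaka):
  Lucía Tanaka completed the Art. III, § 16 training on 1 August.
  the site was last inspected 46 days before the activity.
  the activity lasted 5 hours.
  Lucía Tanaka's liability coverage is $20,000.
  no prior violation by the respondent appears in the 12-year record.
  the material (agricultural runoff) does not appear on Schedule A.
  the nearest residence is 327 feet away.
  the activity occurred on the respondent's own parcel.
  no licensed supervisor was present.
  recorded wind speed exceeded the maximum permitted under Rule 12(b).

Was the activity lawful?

No — unlawful.

(a) no prior violation — met.
(A) no residence in 50 ft — met.
(B) not (own property) — fails.
(C) ≤ 8 hrs duration — satisfied.
(i): T AND F AND T → false.
(ii) weather ok — not met.
(iii) Schedule A material — not satisfied.
So (b) is not satisfied (F OR F OR F).
(1) = T AND F = false.
(i) site inspected — fails.
(ii) supervisor present — not met.
(a) = F OR F = false.
(b) training certified — met.
(2) = F AND T = false.
Overall = F OR F = false.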